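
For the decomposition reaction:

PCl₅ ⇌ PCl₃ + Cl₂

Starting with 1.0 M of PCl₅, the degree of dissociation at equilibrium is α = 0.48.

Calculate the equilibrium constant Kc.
K_c = 0.4431

x = α·[A]₀ = 0.48 × 1.0 = 0.48 M dissociated.
At eq: [PCl₅] = 1.0 − 0.48 = 0.52 M; [PCl₃] = [Cl₂] = x = 0.48 M.
Kc = [PCl₃][Cl₂]/[PCl₅] = (0.48)²/0.52 = 0.4431.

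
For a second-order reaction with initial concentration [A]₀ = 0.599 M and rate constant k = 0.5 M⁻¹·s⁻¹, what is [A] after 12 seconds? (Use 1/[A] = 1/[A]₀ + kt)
0.1304 M

1/[A] = 1/[A]₀ + k·t = 1/0.599 + (0.5)·(12) = 1.6694 + 6.0000 = 7.6694
[A] = 1/7.6694 = 0.1304 M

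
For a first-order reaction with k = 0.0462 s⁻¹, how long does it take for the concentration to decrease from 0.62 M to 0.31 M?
15.00 s

From ln[A] = ln[A]₀ - k·t: t = ln([A]₀/[A])/k = ln(0.62/0.31)/0.0462 = ln(2.0000)/0.0462 = 0.6931/0.0462 = 15.00 s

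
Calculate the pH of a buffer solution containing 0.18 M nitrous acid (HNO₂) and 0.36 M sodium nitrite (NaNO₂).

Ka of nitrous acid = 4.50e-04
pH = 3.65

pKa = -log(4.50e-04) = 3.35. pH = pKa + log([A⁻]/[HA]) = 3.35 + log(0.36/0.18)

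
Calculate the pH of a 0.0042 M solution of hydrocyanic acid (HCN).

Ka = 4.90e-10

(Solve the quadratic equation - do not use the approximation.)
pH = 5.84

x² + Ka×x - Ka×C = 0. Using quadratic formula: [H⁺] = 1.4343e-06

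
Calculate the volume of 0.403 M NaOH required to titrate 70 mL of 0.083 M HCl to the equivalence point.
V_{base} = 14.4 mL

At equivalence: moles acid = moles base.
moles HCl = 0.083 M × 0.07 L = 0.00581 mol
V_NaOH = 0.00581 mol ÷ 0.403 M = 0.01442 L = 14.4 mL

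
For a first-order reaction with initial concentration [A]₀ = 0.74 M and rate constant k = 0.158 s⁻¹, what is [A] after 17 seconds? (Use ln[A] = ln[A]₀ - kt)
0.0504 M

ln[A] = ln[A]₀ - k·t = ln(0.74) - (0.158)·(17) = -0.3011 - 2.6860 = -2.9871
[A] = e^(-2.9871) = 0.0504 M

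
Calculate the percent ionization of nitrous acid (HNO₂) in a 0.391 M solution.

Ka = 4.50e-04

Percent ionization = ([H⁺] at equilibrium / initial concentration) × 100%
Percent ionization = 3.34%

Let x = [H⁺]. Ka = x²/(C - x) ⇒ x² + (4.50e-04)x - (4.50e-04)(0.391) = 0. x = 1.3042e-02. Percent = (1.3042e-02/0.391) × 100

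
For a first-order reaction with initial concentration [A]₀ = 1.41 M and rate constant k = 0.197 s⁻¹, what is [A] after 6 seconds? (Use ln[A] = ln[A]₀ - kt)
0.4324 M

ln[A] = ln[A]₀ - k·t = ln(1.41) - (0.197)·(6) = 0.3436 - 1.1820 = -0.8384
[A] = e^(-0.8384) = 0.4324 M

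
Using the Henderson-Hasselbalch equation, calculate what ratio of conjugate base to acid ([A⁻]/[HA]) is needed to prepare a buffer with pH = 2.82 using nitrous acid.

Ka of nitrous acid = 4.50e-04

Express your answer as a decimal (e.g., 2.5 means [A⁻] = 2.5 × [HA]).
[A⁻]/[HA] = 0.297

pKa = −log(4.50e-04) = 3.3468. pH = pKa + log([A⁻]/[HA]). 2.82 = 3.3468 + log(ratio). log(ratio) = 2.82 − 3.3468 = -0.5268. ratio = 10^(-0.5268) = 0.297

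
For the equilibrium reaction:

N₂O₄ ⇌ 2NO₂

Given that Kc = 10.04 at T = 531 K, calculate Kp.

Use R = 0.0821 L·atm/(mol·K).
K_p = 437.6948

Δn = (moles gaseous products) − (moles gaseous reactants) = 1
T = 531 K; RT = 0.0821 × 531 = 43.5951
Kp = Kc·(RT)^Δn = 10.04 × (43.5951)^1 = 10.04 × 43.5951 = 437.6948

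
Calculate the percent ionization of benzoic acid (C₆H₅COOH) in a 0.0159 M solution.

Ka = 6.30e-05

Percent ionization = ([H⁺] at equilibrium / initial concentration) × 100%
Percent ionization = 6.1%

Let x = [H⁺]. Ka = x²/(C - x) ⇒ x² + (6.30e-05)x - (6.30e-05)(0.0159) = 0. x = 9.6985e-04. Percent = (9.6985e-04/0.0159) × 100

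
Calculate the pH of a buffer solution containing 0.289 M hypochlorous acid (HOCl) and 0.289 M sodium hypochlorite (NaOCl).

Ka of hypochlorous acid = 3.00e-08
pH = 7.52

pKa = -log(3.00e-08) = 7.52. pH = pKa + log([A⁻]/[HA]) = 7.52 + log(0.289/0.289)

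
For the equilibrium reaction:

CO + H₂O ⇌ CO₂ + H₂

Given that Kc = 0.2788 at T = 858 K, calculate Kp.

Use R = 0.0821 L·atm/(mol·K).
K_p = 0.2788

Δn = (moles gaseous products) − (moles gaseous reactants) = 0
T = 858 K; RT = 0.0821 × 858 = 70.4418
Kp = Kc·(RT)^Δn = 0.2788 × (70.4418)^0 = 0.2788 × 1 = 0.2788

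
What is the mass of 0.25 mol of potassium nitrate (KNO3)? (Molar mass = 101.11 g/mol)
Mass = 0.25 mol × 101.11 g/mol = 25.28 g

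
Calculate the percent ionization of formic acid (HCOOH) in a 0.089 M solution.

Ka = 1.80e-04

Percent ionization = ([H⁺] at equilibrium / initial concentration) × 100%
Percent ionization = 4.4%

Let x = [H⁺]. Ka = x²/(C - x) ⇒ x² + (1.80e-04)x - (1.80e-04)(0.089) = 0. x = 3.9135e-03. Percent = (3.9135e-03/0.089) × 100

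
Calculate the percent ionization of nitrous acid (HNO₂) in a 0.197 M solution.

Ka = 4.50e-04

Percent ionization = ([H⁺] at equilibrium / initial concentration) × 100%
Percent ionization = 4.67%

Let x = [H⁺]. Ka = x²/(C - x) ⇒ x² + (4.50e-04)x - (4.50e-04)(0.197) = 0. x = 9.1931e-03. Percent = (9.1931e-03/0.197) × 100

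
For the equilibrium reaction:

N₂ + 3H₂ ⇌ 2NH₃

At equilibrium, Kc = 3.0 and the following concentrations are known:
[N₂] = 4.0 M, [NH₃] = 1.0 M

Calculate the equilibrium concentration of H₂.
[H₂] = 0.4368 M

Kc = ([NH₃]^2) / ([N₂] × [H₂]^3) = 3.0
[H₂]^3 = (product terms)/(Kc · other reactant terms) = 1 / (3.0 · 4) = 0.083333
[H₂] = (0.083333)^(1/3) = 0.4368 M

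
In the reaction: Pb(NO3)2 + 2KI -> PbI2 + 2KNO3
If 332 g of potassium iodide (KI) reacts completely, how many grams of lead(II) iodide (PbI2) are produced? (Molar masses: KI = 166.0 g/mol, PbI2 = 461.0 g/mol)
Moles of KI = 332 g ÷ 166.0 g/mol = 2 mol
Mole ratio: 1 mol PbI2 / 2 mol KI
Moles of PbI2 = 2 × (1/2) = 1 mol
Mass of PbI2 = 1 mol × 461.0 g/mol = 461 g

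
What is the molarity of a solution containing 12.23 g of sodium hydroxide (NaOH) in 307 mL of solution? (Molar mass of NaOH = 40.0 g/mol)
Moles of NaOH = 12.23 g ÷ 40.0 g/mol = 0.30575 mol
Volume = 307 mL = 0.307 L
Molarity = 0.30575 mol ÷ 0.307 L = 0.9959 M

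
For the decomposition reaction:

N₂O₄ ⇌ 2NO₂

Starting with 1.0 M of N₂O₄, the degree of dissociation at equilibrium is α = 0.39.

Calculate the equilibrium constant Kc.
K_c = 0.9974

x = α·[A]₀ = 0.39 × 1.0 = 0.39 M dissociated.
At eq: [N₂O₄] = 1.0 − 0.39 = 0.61 M; [NO₂] = 2x = 0.78 M.
Kc = [NO₂]²/[N₂O₄] = (0.78)²/0.61 = 0.9974.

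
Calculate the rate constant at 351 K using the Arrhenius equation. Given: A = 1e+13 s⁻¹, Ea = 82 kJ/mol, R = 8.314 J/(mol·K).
6.26e+00 s⁻¹

k = A·exp(-Ea/(R·T)) = 1e+13·exp(-82000/(8.314·351)) = 1e+13·exp(-28.0994) = 1e+13·6.2603e-13 = 6.26e+00 s⁻¹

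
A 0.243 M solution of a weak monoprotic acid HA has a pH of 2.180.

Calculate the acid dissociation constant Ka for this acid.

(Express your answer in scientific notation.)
K_a = 1.85e-04

[H⁺] = 10^(−pH) = 10^(−2.180) = 6.607e-03 M. For HA ⇌ H⁺ + A⁻, Ka = x²/(C − x) = (6.607e-03)²/(0.243 − 6.607e-03) = 1.85e-04.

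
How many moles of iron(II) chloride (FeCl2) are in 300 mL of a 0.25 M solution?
Moles = Molarity × Volume (L)
Moles = 0.25 M × 0.3 L = 0.075 mol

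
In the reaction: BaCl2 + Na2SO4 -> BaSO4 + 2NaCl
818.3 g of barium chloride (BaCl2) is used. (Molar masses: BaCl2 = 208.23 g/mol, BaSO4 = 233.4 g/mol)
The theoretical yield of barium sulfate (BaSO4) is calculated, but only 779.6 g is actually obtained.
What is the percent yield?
Moles of BaCl2 = 818.3 g ÷ 208.23 g/mol = 3.92979 mol
Mole ratio: 1 mol BaSO4 / 1 mol BaCl2
Moles of BaSO4 = 3.92979 × (1/1) = 3.92979 mol
Theoretical yield = 3.92979 mol × 233.4 g/mol = 917.21 g
Actual yield = 779.6 g
Percent yield = (779.6 / 917.21) × 100% = 85.0%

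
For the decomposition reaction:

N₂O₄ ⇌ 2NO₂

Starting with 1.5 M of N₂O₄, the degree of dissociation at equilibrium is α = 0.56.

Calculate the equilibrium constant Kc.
K_c = 4.2764

x = α·[A]₀ = 0.56 × 1.5 = 0.84 M dissociated.
At eq: [N₂O₄] = 1.5 − 0.84 = 0.66 M; [NO₂] = 2x = 1.68 M.
Kc = [NO₂]²/[N₂O₄] = (1.68)²/0.66 = 4.276.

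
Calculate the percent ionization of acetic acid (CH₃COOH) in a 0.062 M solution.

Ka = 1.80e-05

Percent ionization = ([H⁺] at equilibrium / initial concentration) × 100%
Percent ionization = 1.69%

Let x = [H⁺]. Ka = x²/(C - x) ⇒ x² + (1.80e-05)x - (1.80e-05)(0.062) = 0. x = 1.0474e-03. Percent = (1.0474e-03/0.062) × 100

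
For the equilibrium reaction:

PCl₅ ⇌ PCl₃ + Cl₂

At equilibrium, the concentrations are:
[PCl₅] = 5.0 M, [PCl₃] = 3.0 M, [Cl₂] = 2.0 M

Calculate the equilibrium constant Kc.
K_c = 1.2000

Kc = ([PCl₃] × [Cl₂]) / ([PCl₅])
   = ((3.0)·(2.0)) / ((5.0))
   = 6 / 5 = 1.2000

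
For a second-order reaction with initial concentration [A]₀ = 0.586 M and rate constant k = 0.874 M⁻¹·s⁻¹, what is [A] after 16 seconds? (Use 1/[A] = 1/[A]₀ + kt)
0.0637 M

1/[A] = 1/[A]₀ + k·t = 1/0.586 + (0.874)·(16) = 1.7065 + 13.9840 = 15.6905
[A] = 1/15.6905 = 0.0637 M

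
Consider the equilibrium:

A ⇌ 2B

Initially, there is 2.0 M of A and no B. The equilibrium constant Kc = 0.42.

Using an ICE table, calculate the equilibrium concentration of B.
[B] = 0.818 M

ICE: [A] = 2.0 − x, [B] = 2x.
Kc = (2x)²/(2.0 − x) = 0.42 ⇒ 4x² + 0.42x − 0.84 = 0.
x = (−0.42 + √(0.42² + 4·4·0.84))/(2·4) = (−0.42 + √13.616)/8 = 0.40876.
[B] = 2x = 0.818 M.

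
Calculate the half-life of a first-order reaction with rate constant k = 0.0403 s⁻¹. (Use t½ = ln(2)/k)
17.20 s

t½ = ln(2)/k = 0.6931/0.0403 = 17.20 s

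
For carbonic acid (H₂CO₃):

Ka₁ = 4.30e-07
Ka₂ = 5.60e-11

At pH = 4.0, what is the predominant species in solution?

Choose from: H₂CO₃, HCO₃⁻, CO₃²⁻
H₂CO₃

pKa1 = 6.37, pKa2 = 10.25. Each pKa is the crossover between adjacent species; pH = 4.0 lies in the region where H₂CO₃ predominates.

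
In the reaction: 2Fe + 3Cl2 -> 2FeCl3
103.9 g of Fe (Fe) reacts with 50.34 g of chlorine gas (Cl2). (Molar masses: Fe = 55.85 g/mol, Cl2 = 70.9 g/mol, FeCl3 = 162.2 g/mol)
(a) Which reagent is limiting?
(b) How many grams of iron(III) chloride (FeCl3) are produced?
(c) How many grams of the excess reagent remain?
(a) Cl2, (b) 76.78 g, (c) 77.46 g

Moles of Fe = 103.9 g ÷ 55.85 g/mol = 1.86034 mol
Moles of Cl2 = 50.34 g ÷ 70.9 g/mol = 0.710014 mol
Moles ÷ coefficient: Fe: 1.86034/2 = 0.9302, Cl2: 0.710014/3 = 0.2367
(a) Cl2 has the smaller value, so Cl2 is the limiting reagent.
(b) Moles of FeCl3 = 0.710014 mol Cl2 × (2/3) = 0.473343 mol; mass = 0.473343 mol × 162.2 g/mol = 76.78 g
(c) Fe consumed = 0.710014 × (2/3) = 0.473343 mol; remaining = 1.86034 − 0.473343 = 1.387 mol; mass = 1.387 mol × 55.85 g/mol = 77.46 g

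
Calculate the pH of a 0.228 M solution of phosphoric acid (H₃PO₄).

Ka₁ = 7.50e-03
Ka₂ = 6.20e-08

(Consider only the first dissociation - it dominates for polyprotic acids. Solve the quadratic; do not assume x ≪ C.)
pH = 1.42

x² + Ka₁·x − Ka₁·C = 0 with Ka₁ = 7.50e-03, C = 0.228.
x = (−Ka₁ + √(Ka₁² + 4·Ka₁·C))/2 = 3.7772e-02 M, so pH = 1.42.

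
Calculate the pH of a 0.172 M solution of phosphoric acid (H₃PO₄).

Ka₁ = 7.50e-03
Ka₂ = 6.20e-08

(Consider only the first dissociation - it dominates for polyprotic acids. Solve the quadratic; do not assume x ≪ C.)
pH = 1.49

x² + Ka₁·x − Ka₁·C = 0 with Ka₁ = 7.50e-03, C = 0.172.
x = (−Ka₁ + √(Ka₁² + 4·Ka₁·C))/2 = 3.2362e-02 M, so pH = 1.49.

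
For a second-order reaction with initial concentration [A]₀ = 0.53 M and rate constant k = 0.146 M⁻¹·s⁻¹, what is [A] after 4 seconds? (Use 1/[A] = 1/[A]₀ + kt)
0.4047 M

1/[A] = 1/[A]₀ + k·t = 1/0.53 + (0.146)·(4) = 1.8868 + 0.5840 = 2.4708
[A] = 1/2.4708 = 0.4047 M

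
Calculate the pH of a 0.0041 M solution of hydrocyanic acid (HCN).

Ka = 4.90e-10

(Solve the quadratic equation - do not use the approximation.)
pH = 5.85

x² + Ka×x - Ka×C = 0. Using quadratic formula: [H⁺] = 1.4171e-06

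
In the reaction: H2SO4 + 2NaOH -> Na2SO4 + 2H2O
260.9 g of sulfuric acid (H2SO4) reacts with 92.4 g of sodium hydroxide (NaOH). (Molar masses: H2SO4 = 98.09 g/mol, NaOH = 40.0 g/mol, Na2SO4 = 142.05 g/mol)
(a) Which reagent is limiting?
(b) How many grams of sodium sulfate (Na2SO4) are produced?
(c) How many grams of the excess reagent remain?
(a) NaOH, (b) 164.1 g, (c) 147.6 g

Moles of H2SO4 = 260.9 g ÷ 98.09 g/mol = 2.6598 mol
Moles of NaOH = 92.4 g ÷ 40.0 g/mol = 2.31 mol
Moles ÷ coefficient: H2SO4: 2.6598/1 = 2.66, NaOH: 2.31/2 = 1.155
(a) NaOH has the smaller value, so NaOH is the limiting reagent.
(b) Moles of Na2SO4 = 2.31 mol NaOH × (1/2) = 1.155 mol; mass = 1.155 mol × 142.05 g/mol = 164.1 g
(c) H2SO4 consumed = 2.31 × (1/2) = 1.155 mol; remaining = 2.6598 − 1.155 = 1.5048 mol; mass = 1.5048 mol × 98.09 g/mol = 147.6 g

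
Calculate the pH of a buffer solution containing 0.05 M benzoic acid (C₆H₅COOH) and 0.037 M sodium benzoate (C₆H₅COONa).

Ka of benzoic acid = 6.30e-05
pH = 4.07

pKa = -log(6.30e-05) = 4.20. pH = pKa + log([A⁻]/[HA]) = 4.20 + log(0.037/0.05)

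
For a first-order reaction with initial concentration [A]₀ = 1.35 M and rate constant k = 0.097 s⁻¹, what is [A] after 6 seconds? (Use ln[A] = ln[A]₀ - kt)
0.7544 M

ln[A] = ln[A]₀ - k·t = ln(1.35) - (0.097)·(6) = 0.3001 - 0.5820 = -0.2819
[A] = e^(-0.2819) = 0.7544 M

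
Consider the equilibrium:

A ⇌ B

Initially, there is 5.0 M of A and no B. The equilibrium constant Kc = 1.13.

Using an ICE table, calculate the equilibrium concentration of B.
[B] = 2.653 M

ICE: [A] = 5.0 − x, [B] = x.
Kc = x/(5.0 − x) = 1.13 ⇒ x = 1.13·5.0/(1 + 1.13) = 5.65/2.13 = 2.653.
[B] = x = 2.653 M.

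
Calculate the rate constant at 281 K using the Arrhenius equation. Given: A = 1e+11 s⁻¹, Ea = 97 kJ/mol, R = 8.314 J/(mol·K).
9.29e-08 s⁻¹

k = A·exp(-Ea/(R·T)) = 1e+11·exp(-97000/(8.314·281)) = 1e+11·exp(-41.5198) = 1e+11·9.2934e-19 = 9.29e-08 s⁻¹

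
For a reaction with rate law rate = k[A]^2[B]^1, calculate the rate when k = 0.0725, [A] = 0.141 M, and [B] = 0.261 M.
0.0003762 M/s

rate = k·[A]^2·[B]^1 = 0.0725·(0.141)^2·(0.261)^1 = 0.0725·0.019881·0.261 = 0.0003762 M/s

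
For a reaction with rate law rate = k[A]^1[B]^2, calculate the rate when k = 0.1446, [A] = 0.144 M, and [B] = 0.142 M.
0.0004199 M/s

rate = k·[A]^1·[B]^2 = 0.1446·(0.144)^1·(0.142)^2 = 0.1446·0.144·0.020164 = 0.0004199 M/s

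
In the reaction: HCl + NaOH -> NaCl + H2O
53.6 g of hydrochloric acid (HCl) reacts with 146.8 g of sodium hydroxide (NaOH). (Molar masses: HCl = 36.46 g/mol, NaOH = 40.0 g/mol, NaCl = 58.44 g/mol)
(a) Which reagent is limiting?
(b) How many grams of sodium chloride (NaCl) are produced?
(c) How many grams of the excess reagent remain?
(a) HCl, (b) 85.91 g, (c) 88 g

Moles of HCl = 53.6 g ÷ 36.46 g/mol = 1.4701 mol
Moles of NaOH = 146.8 g ÷ 40.0 g/mol = 3.67 mol
Moles ÷ coefficient: HCl: 1.4701/1 = 1.47, NaOH: 3.67/1 = 3.67
(a) HCl has the smaller value, so HCl is the limiting reagent.
(b) Moles of NaCl = 1.4701 mol HCl × (1/1) = 1.4701 mol; mass = 1.4701 mol × 58.44 g/mol = 85.91 g
(c) NaOH consumed = 1.4701 × (1/1) = 1.4701 mol; remaining = 3.67 − 1.4701 = 2.1999 mol; mass = 2.1999 mol × 40.0 g/mol = 88 g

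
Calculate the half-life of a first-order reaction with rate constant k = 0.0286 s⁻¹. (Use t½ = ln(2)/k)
24.24 s

t½ = ln(2)/k = 0.6931/0.0286 = 24.24 s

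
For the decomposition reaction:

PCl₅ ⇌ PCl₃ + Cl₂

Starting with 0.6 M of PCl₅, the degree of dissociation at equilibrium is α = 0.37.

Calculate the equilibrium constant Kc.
K_c = 0.1304

x = α·[A]₀ = 0.37 × 0.6 = 0.222 M dissociated.
At eq: [PCl₅] = 0.6 − 0.222 = 0.378 M; [PCl₃] = [Cl₂] = x = 0.222 M.
Kc = [PCl₃][Cl₂]/[PCl₅] = (0.222)²/0.378 = 0.1304.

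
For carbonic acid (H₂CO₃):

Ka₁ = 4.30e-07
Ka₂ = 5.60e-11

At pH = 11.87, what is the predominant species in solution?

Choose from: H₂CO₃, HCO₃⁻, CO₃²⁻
CO₃²⁻

pKa1 = 6.37, pKa2 = 10.25. Each pKa is the crossover between adjacent species; pH = 11.87 lies in the region where CO₃²⁻ predominates.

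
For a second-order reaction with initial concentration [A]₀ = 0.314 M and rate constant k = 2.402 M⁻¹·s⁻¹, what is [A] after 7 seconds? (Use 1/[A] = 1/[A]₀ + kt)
0.0500 M

1/[A] = 1/[A]₀ + k·t = 1/0.314 + (2.402)·(7) = 3.1847 + 16.8140 = 19.9987
[A] = 1/19.9987 = 0.0500 M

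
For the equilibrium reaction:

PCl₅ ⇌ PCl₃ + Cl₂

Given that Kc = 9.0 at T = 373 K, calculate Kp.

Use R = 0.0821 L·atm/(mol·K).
K_p = 275.6097

Δn = (moles gaseous products) − (moles gaseous reactants) = 1
T = 373 K; RT = 0.0821 × 373 = 30.6233
Kp = Kc·(RT)^Δn = 9.0 × (30.6233)^1 = 9.0 × 30.6233 = 275.6097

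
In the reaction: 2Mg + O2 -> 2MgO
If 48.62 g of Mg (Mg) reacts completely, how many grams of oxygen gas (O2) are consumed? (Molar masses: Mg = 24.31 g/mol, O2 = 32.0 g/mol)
Moles of Mg = 48.62 g ÷ 24.31 g/mol = 2 mol
Mole ratio: 1 mol O2 / 2 mol Mg
Moles of O2 = 2 × (1/2) = 1 mol
Mass of O2 = 1 mol × 32.0 g/mol = 32 g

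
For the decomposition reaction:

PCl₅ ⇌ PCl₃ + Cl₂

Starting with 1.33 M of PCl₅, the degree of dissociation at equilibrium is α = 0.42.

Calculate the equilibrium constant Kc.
K_c = 0.4045

x = α·[A]₀ = 0.42 × 1.33 = 0.5586 M dissociated.
At eq: [PCl₅] = 1.33 − 0.5586 = 0.7714 M; [PCl₃] = [Cl₂] = x = 0.5586 M.
Kc = [PCl₃][Cl₂]/[PCl₅] = (0.5586)²/0.7714 = 0.4045.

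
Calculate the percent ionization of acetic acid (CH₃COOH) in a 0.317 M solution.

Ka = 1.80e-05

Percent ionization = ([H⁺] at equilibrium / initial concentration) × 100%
Percent ionization = 0.751%

Let x = [H⁺]. Ka = x²/(C - x) ⇒ x² + (1.80e-05)x - (1.80e-05)(0.317) = 0. x = 2.3797e-03. Percent = (2.3797e-03/0.317) × 100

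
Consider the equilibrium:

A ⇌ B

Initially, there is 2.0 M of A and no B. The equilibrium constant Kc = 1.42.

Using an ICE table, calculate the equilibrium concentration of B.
[B] = 1.174 M

ICE: [A] = 2.0 − x, [B] = x.
Kc = x/(2.0 − x) = 1.42 ⇒ x = 1.42·2.0/(1 + 1.42) = 2.84/2.42 = 1.174.
[B] = x = 1.174 M.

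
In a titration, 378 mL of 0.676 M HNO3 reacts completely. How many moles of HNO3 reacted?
Moles = Molarity × Volume (L)
Moles = 0.676 M × 0.378 L = 0.2555 mol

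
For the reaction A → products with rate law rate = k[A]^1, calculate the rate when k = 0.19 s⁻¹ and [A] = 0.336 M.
0.06384 M/s

rate = k·[A]^1 = 0.19·(0.336)^1 = 0.19·0.336 = 0.06384 M/s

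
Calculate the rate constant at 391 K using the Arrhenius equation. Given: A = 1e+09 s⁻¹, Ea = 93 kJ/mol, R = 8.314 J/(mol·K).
3.76e-04 s⁻¹

k = A·exp(-Ea/(R·T)) = 1e+09·exp(-93000/(8.314·391)) = 1e+09·exp(-28.6086) = 1e+09·3.7623e-13 = 3.76e-04 s⁻¹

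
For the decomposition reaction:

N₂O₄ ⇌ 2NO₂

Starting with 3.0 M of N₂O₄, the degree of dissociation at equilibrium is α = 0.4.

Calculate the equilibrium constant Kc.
K_c = 3.2000

x = α·[A]₀ = 0.4 × 3.0 = 1.2 M dissociated.
At eq: [N₂O₄] = 3.0 − 1.2 = 1.8 M; [NO₂] = 2x = 2.4 M.
Kc = [NO₂]²/[N₂O₄] = (2.4)²/1.8 = 3.2.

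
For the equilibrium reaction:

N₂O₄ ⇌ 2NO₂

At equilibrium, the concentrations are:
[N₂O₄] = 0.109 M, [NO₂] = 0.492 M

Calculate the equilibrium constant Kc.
K_c = 2.2208

Kc = ([NO₂]^2) / ([N₂O₄])
   = ((0.492)^2) / ((0.109))
   = 0.24206 / 0.109 = 2.2208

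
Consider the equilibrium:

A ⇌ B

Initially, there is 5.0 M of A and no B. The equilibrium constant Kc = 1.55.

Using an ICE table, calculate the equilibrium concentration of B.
[B] = 3.039 M

ICE: [A] = 5.0 − x, [B] = x.
Kc = x/(5.0 − x) = 1.55 ⇒ x = 1.55·5.0/(1 + 1.55) = 7.75/2.55 = 3.039.
[B] = x = 3.039 M.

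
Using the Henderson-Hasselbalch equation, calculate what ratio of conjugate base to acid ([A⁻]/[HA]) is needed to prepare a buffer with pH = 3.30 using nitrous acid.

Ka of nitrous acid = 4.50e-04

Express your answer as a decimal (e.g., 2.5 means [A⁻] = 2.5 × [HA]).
[A⁻]/[HA] = 0.898

pKa = −log(4.50e-04) = 3.3468. pH = pKa + log([A⁻]/[HA]). 3.30 = 3.3468 + log(ratio). log(ratio) = 3.30 − 3.3468 = -0.0468. ratio = 10^(-0.0468) = 0.898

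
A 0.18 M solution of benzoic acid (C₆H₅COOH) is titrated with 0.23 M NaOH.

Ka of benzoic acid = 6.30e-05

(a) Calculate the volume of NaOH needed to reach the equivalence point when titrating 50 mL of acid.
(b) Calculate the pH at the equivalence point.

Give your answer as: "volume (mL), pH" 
V = 39.1 mL, pH = 8.60

(a) At equivalence: moles acid = moles base.
moles acid = 0.18 × 0.05 = 0.009 mol; V_NaOH = 0.009/0.23 = 0.03913 L = 39.1 mL.
(b) At equivalence, all acid → conjugate base A⁻ at [A⁻] = 0.009/0.08913 = 0.101 M.
Kb = Kw/Ka = 1.0e-14/6.30e-05 = 1.587e-10; [OH⁻] = √(Kb·[A⁻]) = 4.003e-06; pOH = 5.40; pH = 14 − pOH = 8.60.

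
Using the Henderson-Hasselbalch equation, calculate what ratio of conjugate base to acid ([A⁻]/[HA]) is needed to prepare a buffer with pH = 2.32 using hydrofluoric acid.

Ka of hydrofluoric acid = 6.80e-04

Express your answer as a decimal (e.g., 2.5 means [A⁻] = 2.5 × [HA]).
[A⁻]/[HA] = 0.142

pKa = −log(6.80e-04) = 3.1675. pH = pKa + log([A⁻]/[HA]). 2.32 = 3.1675 + log(ratio). log(ratio) = 2.32 − 3.1675 = -0.8475. ratio = 10^(-0.8475) = 0.142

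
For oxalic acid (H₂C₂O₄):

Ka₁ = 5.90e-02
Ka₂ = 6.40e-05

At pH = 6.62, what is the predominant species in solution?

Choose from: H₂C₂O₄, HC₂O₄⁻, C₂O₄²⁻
C₂O₄²⁻

pKa1 = 1.23, pKa2 = 4.19. Each pKa is the crossover between adjacent species; pH = 6.62 lies in the region where C₂O₄²⁻ predominates.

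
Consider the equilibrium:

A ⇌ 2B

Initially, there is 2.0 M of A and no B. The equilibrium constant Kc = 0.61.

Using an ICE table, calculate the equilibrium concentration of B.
[B] = 0.963 M

ICE: [A] = 2.0 − x, [B] = 2x.
Kc = (2x)²/(2.0 − x) = 0.61 ⇒ 4x² + 0.61x − 1.22 = 0.
x = (−0.61 + √(0.61² + 4·4·1.22))/(2·4) = (−0.61 + √19.892)/8 = 0.48126.
[B] = 2x = 0.963 M.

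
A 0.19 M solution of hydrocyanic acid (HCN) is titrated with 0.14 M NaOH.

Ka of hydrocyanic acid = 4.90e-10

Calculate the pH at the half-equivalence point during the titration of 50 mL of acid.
pH = pKa = 9.31

At the half-equivalence point, [HA] = [A⁻], so by Henderson–Hasselbalch pH = pKa + log(1) = pKa.
pKa = −log(4.90e-10) = 9.31.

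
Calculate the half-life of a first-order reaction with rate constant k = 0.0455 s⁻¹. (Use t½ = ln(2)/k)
15.23 s

t½ = ln(2)/k = 0.6931/0.0455 = 15.23 s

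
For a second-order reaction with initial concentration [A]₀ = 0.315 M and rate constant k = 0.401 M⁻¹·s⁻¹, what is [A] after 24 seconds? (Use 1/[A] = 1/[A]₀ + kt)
0.0781 M

1/[A] = 1/[A]₀ + k·t = 1/0.315 + (0.401)·(24) = 3.1746 + 9.6240 = 12.7986
[A] = 1/12.7986 = 0.0781 M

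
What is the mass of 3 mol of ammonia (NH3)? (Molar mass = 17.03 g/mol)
Mass = 3 mol × 17.03 g/mol = 51.09 g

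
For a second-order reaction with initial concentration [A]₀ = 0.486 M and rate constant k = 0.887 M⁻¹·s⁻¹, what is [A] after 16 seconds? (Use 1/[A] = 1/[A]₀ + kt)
0.0615 M

1/[A] = 1/[A]₀ + k·t = 1/0.486 + (0.887)·(16) = 2.0576 + 14.1920 = 16.2496
[A] = 1/16.2496 = 0.0615 M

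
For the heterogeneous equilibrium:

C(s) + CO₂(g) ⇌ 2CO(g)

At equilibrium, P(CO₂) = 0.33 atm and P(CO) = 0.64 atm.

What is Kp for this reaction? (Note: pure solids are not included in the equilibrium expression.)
K_p = 1.241

Solid C is excluded.
Kp = P(CO)²/P(CO₂) = (0.64)²/0.33 = 0.4096/0.33 = 1.241.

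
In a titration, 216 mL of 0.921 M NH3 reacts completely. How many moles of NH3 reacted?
Moles = Molarity × Volume (L)
Moles = 0.921 M × 0.216 L = 0.1989 mol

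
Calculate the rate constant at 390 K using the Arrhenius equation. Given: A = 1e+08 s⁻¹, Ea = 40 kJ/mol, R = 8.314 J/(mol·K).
4.39e+02 s⁻¹

k = A·exp(-Ea/(R·T)) = 1e+08·exp(-40000/(8.314·390)) = 1e+08·exp(-12.3363) = 1e+08·4.3894e-06 = 4.39e+02 s⁻¹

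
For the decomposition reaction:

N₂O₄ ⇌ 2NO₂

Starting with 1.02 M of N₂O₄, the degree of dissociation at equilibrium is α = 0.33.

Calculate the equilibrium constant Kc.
K_c = 0.6632

x = α·[A]₀ = 0.33 × 1.02 = 0.3366 M dissociated.
At eq: [N₂O₄] = 1.02 − 0.3366 = 0.6834 M; [NO₂] = 2x = 0.6732 M.
Kc = [NO₂]²/[N₂O₄] = (0.6732)²/0.6834 = 0.6632.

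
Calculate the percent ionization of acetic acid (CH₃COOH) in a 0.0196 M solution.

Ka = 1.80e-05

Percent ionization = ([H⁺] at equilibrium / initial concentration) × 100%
Percent ionization = 2.98%

Let x = [H⁺]. Ka = x²/(C - x) ⇒ x² + (1.80e-05)x - (1.80e-05)(0.0196) = 0. x = 5.8504e-04. Percent = (5.8504e-04/0.0196) × 100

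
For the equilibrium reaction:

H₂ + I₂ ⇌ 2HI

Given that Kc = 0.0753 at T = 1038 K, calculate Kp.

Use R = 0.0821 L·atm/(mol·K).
K_p = 0.0753

Δn = (moles gaseous products) − (moles gaseous reactants) = 0
T = 1038 K; RT = 0.0821 × 1038 = 85.2198
Kp = Kc·(RT)^Δn = 0.0753 × (85.2198)^0 = 0.0753 × 1 = 0.0753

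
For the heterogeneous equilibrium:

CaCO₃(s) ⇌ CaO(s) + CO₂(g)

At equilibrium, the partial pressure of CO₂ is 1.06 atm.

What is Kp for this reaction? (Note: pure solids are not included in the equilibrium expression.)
K_p = 1.06

Solids (CaCO₃, CaO) have activity 1 and are excluded.
Kp = P(CO₂) = 1.06.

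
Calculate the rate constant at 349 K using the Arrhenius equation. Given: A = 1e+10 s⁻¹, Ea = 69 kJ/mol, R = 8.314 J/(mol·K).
4.70e-01 s⁻¹

k = A·exp(-Ea/(R·T)) = 1e+10·exp(-69000/(8.314·349)) = 1e+10·exp(-23.7801) = 1e+10·4.7036e-11 = 4.70e-01 s⁻¹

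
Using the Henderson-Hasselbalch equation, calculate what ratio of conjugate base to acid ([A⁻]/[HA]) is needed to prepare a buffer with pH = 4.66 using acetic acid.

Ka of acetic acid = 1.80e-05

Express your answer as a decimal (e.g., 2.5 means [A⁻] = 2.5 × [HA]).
[A⁻]/[HA] = 0.823

pKa = −log(1.80e-05) = 4.7447. pH = pKa + log([A⁻]/[HA]). 4.66 = 4.7447 + log(ratio). log(ratio) = 4.66 − 4.7447 = -0.0847. ratio = 10^(-0.0847) = 0.823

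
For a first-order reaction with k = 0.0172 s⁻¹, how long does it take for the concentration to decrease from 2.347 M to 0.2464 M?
131.04 s

From ln[A] = ln[A]₀ - k·t: t = ln([A]₀/[A])/k = ln(2.347/0.2464)/0.0172 = ln(9.5252)/0.0172 = 2.2539/0.0172 = 131.04 s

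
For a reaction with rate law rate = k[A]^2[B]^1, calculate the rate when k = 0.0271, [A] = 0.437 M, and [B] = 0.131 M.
0.000678 M/s

rate = k·[A]^2·[B]^1 = 0.0271·(0.437)^2·(0.131)^1 = 0.0271·0.190969·0.131 = 0.000678 M/s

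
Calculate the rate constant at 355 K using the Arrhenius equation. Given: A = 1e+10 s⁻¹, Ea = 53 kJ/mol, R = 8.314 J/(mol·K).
1.59e+02 s⁻¹

k = A·exp(-Ea/(R·T)) = 1e+10·exp(-53000/(8.314·355)) = 1e+10·exp(-17.9572) = 1e+10·1.5897e-08 = 1.59e+02 s⁻¹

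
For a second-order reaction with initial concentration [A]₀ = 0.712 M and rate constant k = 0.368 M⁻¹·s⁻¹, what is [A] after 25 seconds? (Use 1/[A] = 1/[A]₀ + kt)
0.0943 M

1/[A] = 1/[A]₀ + k·t = 1/0.712 + (0.368)·(25) = 1.4045 + 9.2000 = 10.6045
[A] = 1/10.6045 = 0.0943 M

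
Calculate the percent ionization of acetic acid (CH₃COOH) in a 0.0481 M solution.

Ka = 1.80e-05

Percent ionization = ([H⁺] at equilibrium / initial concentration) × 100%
Percent ionization = 1.92%

Let x = [H⁺]. Ka = x²/(C - x) ⇒ x² + (1.80e-05)x - (1.80e-05)(0.0481) = 0. x = 9.2153e-04. Percent = (9.2153e-04/0.0481) × 100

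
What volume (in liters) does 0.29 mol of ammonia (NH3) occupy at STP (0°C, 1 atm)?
At STP, 1 mol of gas occupies 22.4 L
Volume = 0.29 mol × 22.4 L/mol = 6.50 L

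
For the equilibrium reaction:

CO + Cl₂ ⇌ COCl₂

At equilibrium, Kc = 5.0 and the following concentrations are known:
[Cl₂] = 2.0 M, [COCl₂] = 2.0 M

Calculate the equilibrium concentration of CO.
[CO] = 0.2000 M

Kc = ([COCl₂]) / ([CO] × [Cl₂]) = 5.0
[CO]^1 = (product terms)/(Kc · other reactant terms) = 2 / (5.0 · 2) = 0.2
[CO] = 0.2000 M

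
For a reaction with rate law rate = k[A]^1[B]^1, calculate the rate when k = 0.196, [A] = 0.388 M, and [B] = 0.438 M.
0.03331 M/s

rate = k·[A]^1·[B]^1 = 0.196·(0.388)^1·(0.438)^1 = 0.196·0.388·0.438 = 0.03331 M/s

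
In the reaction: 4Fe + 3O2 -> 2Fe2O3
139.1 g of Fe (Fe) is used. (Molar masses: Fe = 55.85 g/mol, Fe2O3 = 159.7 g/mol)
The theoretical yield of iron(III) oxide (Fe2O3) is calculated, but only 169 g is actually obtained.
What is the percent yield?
Moles of Fe = 139.1 g ÷ 55.85 g/mol = 2.4906 mol
Mole ratio: 2 mol Fe2O3 / 4 mol Fe
Moles of Fe2O3 = 2.4906 × (2/4) = 1.2453 mol
Theoretical yield = 1.2453 mol × 159.7 g/mol = 198.87 g
Actual yield = 169 g
Percent yield = (169 / 198.87) × 100% = 85.0%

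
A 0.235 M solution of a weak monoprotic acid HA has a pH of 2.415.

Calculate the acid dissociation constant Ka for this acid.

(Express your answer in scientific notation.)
K_a = 6.40e-05

[H⁺] = 10^(−pH) = 10^(−2.415) = 3.846e-03 M. For HA ⇌ H⁺ + A⁻, Ka = x²/(C − x) = (3.846e-03)²/(0.235 − 3.846e-03) = 6.40e-05.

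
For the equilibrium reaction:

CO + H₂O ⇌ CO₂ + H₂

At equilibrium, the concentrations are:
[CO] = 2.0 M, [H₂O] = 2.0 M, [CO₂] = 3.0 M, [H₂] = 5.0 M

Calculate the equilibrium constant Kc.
K_c = 3.7500

Kc = ([CO₂] × [H₂]) / ([CO] × [H₂O])
   = ((3.0)·(5.0)) / ((2.0)·(2.0))
   = 15 / 4 = 3.7500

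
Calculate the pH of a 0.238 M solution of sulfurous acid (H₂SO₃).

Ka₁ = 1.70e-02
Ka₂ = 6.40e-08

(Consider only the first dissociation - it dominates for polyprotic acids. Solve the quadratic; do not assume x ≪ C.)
pH = 1.25

x² + Ka₁·x − Ka₁·C = 0 with Ka₁ = 1.70e-02, C = 0.238.
x = (−Ka₁ + √(Ka₁² + 4·Ka₁·C))/2 = 5.5674e-02 M, so pH = 1.25.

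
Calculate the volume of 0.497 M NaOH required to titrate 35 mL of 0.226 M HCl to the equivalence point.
V_{base} = 15.9 mL

At equivalence: moles acid = moles base.
moles HCl = 0.226 M × 0.035 L = 0.00791 mol
V_NaOH = 0.00791 mol ÷ 0.497 M = 0.01592 L = 15.9 mL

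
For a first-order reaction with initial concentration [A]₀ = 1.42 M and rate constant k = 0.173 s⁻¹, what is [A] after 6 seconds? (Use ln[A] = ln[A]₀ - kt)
0.5029 M

ln[A] = ln[A]₀ - k·t = ln(1.42) - (0.173)·(6) = 0.3507 - 1.0380 = -0.6873
[A] = e^(-0.6873) = 0.5029 M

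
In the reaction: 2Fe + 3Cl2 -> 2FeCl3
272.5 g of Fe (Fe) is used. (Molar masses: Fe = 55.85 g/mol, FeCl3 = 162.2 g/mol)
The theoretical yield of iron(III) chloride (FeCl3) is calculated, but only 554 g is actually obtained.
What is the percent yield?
Moles of Fe = 272.5 g ÷ 55.85 g/mol = 4.87914 mol
Mole ratio: 2 mol FeCl3 / 2 mol Fe
Moles of FeCl3 = 4.87914 × (2/2) = 4.87914 mol
Theoretical yield = 4.87914 mol × 162.2 g/mol = 791.4 g
Actual yield = 554 g
Percent yield = (554 / 791.4) × 100% = 70.0%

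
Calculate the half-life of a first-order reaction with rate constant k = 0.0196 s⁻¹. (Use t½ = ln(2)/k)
35.36 s

t½ = ln(2)/k = 0.6931/0.0196 = 35.36 s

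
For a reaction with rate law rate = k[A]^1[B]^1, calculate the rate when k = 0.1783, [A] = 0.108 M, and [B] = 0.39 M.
0.00751 M/s

rate = k·[A]^1·[B]^1 = 0.1783·(0.108)^1·(0.39)^1 = 0.1783·0.108·0.39 = 0.00751 M/s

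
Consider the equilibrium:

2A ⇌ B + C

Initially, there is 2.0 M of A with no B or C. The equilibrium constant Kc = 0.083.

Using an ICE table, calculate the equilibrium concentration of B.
[B] = 0.366 M

ICE: [A] = 2.0 − 2x, [B] = [C] = x.
Kc = x²/(2.0 − 2x)² = 0.083 ⇒ √Kc = x/(2.0 − 2x).
x = √0.083·2.0/(1 + 2√0.083) = 0.2881·2.0/1.5762 = 0.36556.
[B] = x = 0.366 M.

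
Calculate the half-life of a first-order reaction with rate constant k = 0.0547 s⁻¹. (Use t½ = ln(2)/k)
12.67 s

t½ = ln(2)/k = 0.6931/0.0547 = 12.67 s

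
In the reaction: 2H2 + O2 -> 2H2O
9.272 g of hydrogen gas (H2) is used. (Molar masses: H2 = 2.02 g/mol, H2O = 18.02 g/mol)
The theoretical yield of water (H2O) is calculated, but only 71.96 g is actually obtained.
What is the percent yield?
Moles of H2 = 9.272 g ÷ 2.02 g/mol = 4.5901 mol
Mole ratio: 2 mol H2O / 2 mol H2
Moles of H2O = 4.5901 × (2/2) = 4.5901 mol
Theoretical yield = 4.5901 mol × 18.02 g/mol = 82.714 g
Actual yield = 71.96 g
Percent yield = (71.96 / 82.714) × 100% = 87.0%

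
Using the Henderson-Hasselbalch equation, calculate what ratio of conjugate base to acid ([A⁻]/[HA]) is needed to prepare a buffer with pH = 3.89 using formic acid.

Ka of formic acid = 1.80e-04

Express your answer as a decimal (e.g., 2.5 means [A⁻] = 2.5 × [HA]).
[A⁻]/[HA] = 1.397

pKa = −log(1.80e-04) = 3.7447. pH = pKa + log([A⁻]/[HA]). 3.89 = 3.7447 + log(ratio). log(ratio) = 3.89 − 3.7447 = 0.1453. ratio = 10^(0.1453) = 1.397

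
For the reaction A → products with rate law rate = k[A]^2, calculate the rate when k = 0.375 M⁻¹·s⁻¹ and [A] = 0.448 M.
0.07526 M/s

rate = k·[A]^2 = 0.375·(0.448)^2 = 0.375·0.200704 = 0.07526 M/s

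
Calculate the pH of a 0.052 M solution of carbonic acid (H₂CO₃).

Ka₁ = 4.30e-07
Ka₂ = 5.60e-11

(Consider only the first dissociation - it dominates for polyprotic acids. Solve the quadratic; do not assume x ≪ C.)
pH = 3.83

x² + Ka₁·x − Ka₁·C = 0 with Ka₁ = 4.30e-07, C = 0.052.
x = (−Ka₁ + √(Ka₁² + 4·Ka₁·C))/2 = 1.4932e-04 M, so pH = 3.83.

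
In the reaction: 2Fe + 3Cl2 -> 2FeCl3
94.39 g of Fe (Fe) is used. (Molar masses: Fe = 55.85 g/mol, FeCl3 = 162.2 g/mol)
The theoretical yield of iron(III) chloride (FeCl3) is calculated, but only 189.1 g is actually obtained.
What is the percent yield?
Moles of Fe = 94.39 g ÷ 55.85 g/mol = 1.69006 mol
Mole ratio: 2 mol FeCl3 / 2 mol Fe
Moles of FeCl3 = 1.69006 × (2/2) = 1.69006 mol
Theoretical yield = 1.69006 mol × 162.2 g/mol = 274.13 g
Actual yield = 189.1 g
Percent yield = (189.1 / 274.13) × 100% = 69.0%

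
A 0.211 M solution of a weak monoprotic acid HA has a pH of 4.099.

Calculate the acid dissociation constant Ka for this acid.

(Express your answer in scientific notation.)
K_a = 3.01e-08

[H⁺] = 10^(−pH) = 10^(−4.099) = 7.962e-05 M. For HA ⇌ H⁺ + A⁻, Ka = x²/(C − x) = (7.962e-05)²/(0.211 − 7.962e-05) = 3.01e-08.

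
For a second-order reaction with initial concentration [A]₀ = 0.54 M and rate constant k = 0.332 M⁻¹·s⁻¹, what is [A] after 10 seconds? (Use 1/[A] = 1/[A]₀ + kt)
0.1934 M

1/[A] = 1/[A]₀ + k·t = 1/0.54 + (0.332)·(10) = 1.8519 + 3.3200 = 5.1719
[A] = 1/5.1719 = 0.1934 M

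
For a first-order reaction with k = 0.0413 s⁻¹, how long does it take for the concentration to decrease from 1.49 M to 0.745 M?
16.78 s

From ln[A] = ln[A]₀ - k·t: t = ln([A]₀/[A])/k = ln(1.49/0.745)/0.0413 = ln(2.0000)/0.0413 = 0.6931/0.0413 = 16.78 s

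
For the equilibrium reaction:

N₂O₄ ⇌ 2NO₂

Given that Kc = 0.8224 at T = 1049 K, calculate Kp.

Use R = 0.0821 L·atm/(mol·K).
K_p = 70.8275

Δn = (moles gaseous products) − (moles gaseous reactants) = 1
T = 1049 K; RT = 0.0821 × 1049 = 86.1229
Kp = Kc·(RT)^Δn = 0.8224 × (86.1229)^1 = 0.8224 × 86.1229 = 70.8275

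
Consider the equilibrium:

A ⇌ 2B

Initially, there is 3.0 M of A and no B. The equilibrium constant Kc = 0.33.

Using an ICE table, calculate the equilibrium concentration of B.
[B] = 0.916 M

ICE: [A] = 3.0 − x, [B] = 2x.
Kc = (2x)²/(3.0 − x) = 0.33 ⇒ 4x² + 0.33x − 0.99 = 0.
x = (−0.33 + √(0.33² + 4·4·0.99))/(2·4) = (−0.33 + √15.949)/8 = 0.45795.
[B] = 2x = 0.916 M.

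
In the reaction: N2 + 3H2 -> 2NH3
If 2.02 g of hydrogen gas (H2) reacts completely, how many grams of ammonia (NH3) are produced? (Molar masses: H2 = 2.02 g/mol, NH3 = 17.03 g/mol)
Moles of H2 = 2.02 g ÷ 2.02 g/mol = 1 mol
Mole ratio: 2 mol NH3 / 3 mol H2
Moles of NH3 = 1 × (2/3) = 0.666667 mol
Mass of NH3 = 0.666667 mol × 17.03 g/mol = 11.35 g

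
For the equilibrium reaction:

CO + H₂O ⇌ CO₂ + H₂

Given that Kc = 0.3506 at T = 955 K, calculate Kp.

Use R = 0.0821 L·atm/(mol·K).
K_p = 0.3506

Δn = (moles gaseous products) − (moles gaseous reactants) = 0
T = 955 K; RT = 0.0821 × 955 = 78.4055
Kp = Kc·(RT)^Δn = 0.3506 × (78.4055)^0 = 0.3506 × 1 = 0.3506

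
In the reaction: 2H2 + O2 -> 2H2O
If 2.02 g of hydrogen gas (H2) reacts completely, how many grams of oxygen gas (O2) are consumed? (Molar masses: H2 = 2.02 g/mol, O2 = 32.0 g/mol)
Moles of H2 = 2.02 g ÷ 2.02 g/mol = 1 mol
Mole ratio: 1 mol O2 / 2 mol H2
Moles of O2 = 1 × (1/2) = 0.5 mol
Mass of O2 = 0.5 mol × 32.0 g/mol = 16 g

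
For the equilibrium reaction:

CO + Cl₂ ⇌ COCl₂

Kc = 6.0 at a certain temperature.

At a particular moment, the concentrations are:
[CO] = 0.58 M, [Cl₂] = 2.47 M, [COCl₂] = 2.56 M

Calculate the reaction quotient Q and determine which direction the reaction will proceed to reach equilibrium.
Q = 1.787, Q < K, reaction proceeds forward (toward products)

Q = ([COCl₂]) / ([CO] × [Cl₂])
  = ((2.56)) / ((0.58)·(2.47)) = 2.56/1.4326 = 1.787
Since Q = 1.787 < Kc = 6.0, the reaction proceeds forward (toward products) to reach equilibrium.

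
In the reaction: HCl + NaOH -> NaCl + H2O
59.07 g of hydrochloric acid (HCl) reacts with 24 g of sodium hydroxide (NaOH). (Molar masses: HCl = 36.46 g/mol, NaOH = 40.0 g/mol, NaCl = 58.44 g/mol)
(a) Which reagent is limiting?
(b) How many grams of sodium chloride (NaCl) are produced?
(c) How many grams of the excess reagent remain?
(a) NaOH, (b) 35.06 g, (c) 37.19 g

Moles of HCl = 59.07 g ÷ 36.46 g/mol = 1.62013 mol
Moles of NaOH = 24 g ÷ 40.0 g/mol = 0.6 mol
Moles ÷ coefficient: HCl: 1.62013/1 = 1.62, NaOH: 0.6/1 = 0.6
(a) NaOH has the smaller value, so NaOH is the limiting reagent.
(b) Moles of NaCl = 0.6 mol NaOH × (1/1) = 0.6 mol; mass = 0.6 mol × 58.44 g/mol = 35.06 g
(c) HCl consumed = 0.6 × (1/1) = 0.6 mol; remaining = 1.62013 − 0.6 = 1.02013 mol; mass = 1.02013 mol × 36.46 g/mol = 37.19 g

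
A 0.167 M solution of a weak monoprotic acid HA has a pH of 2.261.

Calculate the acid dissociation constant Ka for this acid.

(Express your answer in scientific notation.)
K_a = 1.86e-04

[H⁺] = 10^(−pH) = 10^(−2.261) = 5.483e-03 M. For HA ⇌ H⁺ + A⁻, Ka = x²/(C − x) = (5.483e-03)²/(0.167 − 5.483e-03) = 1.86e-04.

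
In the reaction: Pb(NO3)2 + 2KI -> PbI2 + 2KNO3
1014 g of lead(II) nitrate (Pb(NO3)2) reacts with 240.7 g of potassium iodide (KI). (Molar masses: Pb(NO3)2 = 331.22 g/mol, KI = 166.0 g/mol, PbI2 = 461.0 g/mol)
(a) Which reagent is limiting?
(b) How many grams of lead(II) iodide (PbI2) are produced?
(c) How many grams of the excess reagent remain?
(a) KI, (b) 334.2 g, (c) 773.9 g

Moles of Pb(NO3)2 = 1014 g ÷ 331.22 g/mol = 3.06141 mol
Moles of KI = 240.7 g ÷ 166.0 g/mol = 1.45 mol
Moles ÷ coefficient: Pb(NO3)2: 3.06141/1 = 3.061, KI: 1.45/2 = 0.725
(a) KI has the smaller value, so KI is the limiting reagent.
(b) Moles of PbI2 = 1.45 mol KI × (1/2) = 0.725 mol; mass = 0.725 mol × 461.0 g/mol = 334.2 g
(c) Pb(NO3)2 consumed = 1.45 × (1/2) = 0.725 mol; remaining = 3.06141 − 0.725 = 2.33641 mol; mass = 2.33641 mol × 331.22 g/mol = 773.9 g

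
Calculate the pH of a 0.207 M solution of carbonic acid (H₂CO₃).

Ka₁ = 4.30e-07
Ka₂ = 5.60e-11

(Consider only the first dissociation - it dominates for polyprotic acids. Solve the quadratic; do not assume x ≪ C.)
pH = 3.53

x² + Ka₁·x − Ka₁·C = 0 with Ka₁ = 4.30e-07, C = 0.207.
x = (−Ka₁ + √(Ka₁² + 4·Ka₁·C))/2 = 2.9813e-04 M, so pH = 3.53.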